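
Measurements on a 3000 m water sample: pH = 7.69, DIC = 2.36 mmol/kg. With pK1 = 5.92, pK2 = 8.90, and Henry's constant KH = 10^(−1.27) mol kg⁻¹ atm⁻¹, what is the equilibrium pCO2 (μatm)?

pCO2 = 692 μatm

α₀ = 1 / (1 + K1/[H⁺] + K1K2/[H⁺]²) = 1 / (1 + 10^+1.77 + 10^+0.56)
   = 1 / (1 + 58.884 + 3.6308) = 1/63.515 = 0.01574
[CO2*] = α₀ × DIC = 0.01574 × 2.36 = 0.03716 mmol/kg
pCO2 = [CO2*]/KH = 3.716×10^-5 / 5.370×10^-2 = 692 μatm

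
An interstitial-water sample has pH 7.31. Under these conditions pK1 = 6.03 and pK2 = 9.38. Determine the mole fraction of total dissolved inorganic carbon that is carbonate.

α₂ = 1 / (1 + [H⁺]/K2 + [H⁺]²/(K1K2)) = 1 / (1 + 10^+2.07 + 10^+0.79)
   = 1 / (1 + 117.49 + 6.1660) = 1/124.66 = 0.008022

α₂ = 0.00802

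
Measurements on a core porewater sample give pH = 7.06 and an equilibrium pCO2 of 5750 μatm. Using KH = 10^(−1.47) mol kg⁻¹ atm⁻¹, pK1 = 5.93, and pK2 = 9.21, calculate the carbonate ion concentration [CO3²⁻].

[CO2*] = KH · pCO2 = 10^(−1.47) × 5750×10^-6 = 1.948×10^-4 mol/kg
α₀ = 1/(1 + K1/[H⁺] + K1K2/[H⁺]²) = 1/(1 + 10^+1.13 + 10^-1.02) = 0.06856
DIC = [CO2*]/α₀ = 1.948×10^-4 / 0.06856 = 2.842 mmol/kg
[CO3²⁻] = α₂·DIC; α₂ = 0.006548, so [CO3²⁻] = 0.006548 × 2.842 = 0.0186 mmol/kg = 18.6 μmol/kg

[CO3²⁻] = 18.6 μmol/kg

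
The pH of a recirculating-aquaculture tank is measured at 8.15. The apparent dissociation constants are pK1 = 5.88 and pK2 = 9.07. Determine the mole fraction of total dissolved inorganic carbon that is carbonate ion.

α₂ = 1 / (1 + [H⁺]/K2 + [H⁺]²/(K1K2)) = 1 / (1 + 10^+0.92 + 10^-1.35)
   = 1 / (1 + 8.3176 + 0.044668) = 1/9.3623 = 0.1068

α₂ = 0.107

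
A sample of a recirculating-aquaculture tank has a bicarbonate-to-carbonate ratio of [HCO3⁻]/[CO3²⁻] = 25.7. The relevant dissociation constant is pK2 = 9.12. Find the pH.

pH = 7.71

From K2 = [H⁺][CO3²⁻]/[HCO3⁻]:  pH = pK2 − log₁₀([HCO3⁻]/[CO3²⁻])
log₁₀(25.7) = +1.410
pH = 9.12 − (+1.410) = 7.71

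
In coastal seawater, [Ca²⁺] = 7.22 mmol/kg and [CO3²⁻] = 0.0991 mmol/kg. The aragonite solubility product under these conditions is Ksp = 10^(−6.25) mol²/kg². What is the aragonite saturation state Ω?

Ksp = 10^(−6.25) = 5.623×10^-7
Ω = [Ca²⁺][CO3²⁻]/Ksp = (7.22×10^-3)(0.0991×10^-3) / 5.623×10^-7 = 1.27

Ω = 1.27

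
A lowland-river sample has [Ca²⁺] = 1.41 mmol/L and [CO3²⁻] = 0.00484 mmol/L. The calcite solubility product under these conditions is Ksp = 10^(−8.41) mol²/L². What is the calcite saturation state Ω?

Ksp = 10^(−8.41) = 3.890×10^-9
Ω = [Ca²⁺][CO3²⁻]/Ksp = (1.41×10^-3)(0.00484×10^-3) / 3.890×10^-9 = 1.75

Ω = 1.75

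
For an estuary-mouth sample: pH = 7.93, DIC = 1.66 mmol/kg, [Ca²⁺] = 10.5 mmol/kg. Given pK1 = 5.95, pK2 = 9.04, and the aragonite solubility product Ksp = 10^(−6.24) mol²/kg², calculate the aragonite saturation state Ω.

Ω = 2.16

α₂ = 1 / (1 + [H⁺]/K2 + [H⁺]²/(K1K2)) = 1 / (1 + 10^+1.11 + 10^-0.87)
   = 1 / (1 + 12.882 + 0.13490) = 1/14.017 = 0.07134
[CO3²⁻] = α₂ × DIC = 0.07134 × 1.66 = 0.1184 mmol/kg
Ksp = 10^(−6.24) = 5.754×10^-7
Ω = [Ca²⁺][CO3²⁻]/Ksp = (10.5×10^-3)(1.184×10^-4) / 5.754×10^-7 = 2.16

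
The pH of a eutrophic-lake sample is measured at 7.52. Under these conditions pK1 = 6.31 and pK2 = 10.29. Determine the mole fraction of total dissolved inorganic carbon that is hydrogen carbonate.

α₁ = 0.940

α₁ = 1 / (1 + [H⁺]/K1 + K2/[H⁺]) = 1 / (1 + 10^-1.21 + 10^-2.77)
   = 1 / (1 + 0.061660 + 0.0016982) = 1/1.0634 = 0.9404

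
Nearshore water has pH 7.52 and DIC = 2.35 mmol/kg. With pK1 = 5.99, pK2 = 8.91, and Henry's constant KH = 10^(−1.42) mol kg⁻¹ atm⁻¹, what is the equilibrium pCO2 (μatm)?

pCO2 = 1700 μatm

α₀ = 1 / (1 + K1/[H⁺] + K1K2/[H⁺]²) = 1 / (1 + 10^+1.53 + 10^+0.14)
   = 1 / (1 + 33.884 + 1.3804) = 1/36.265 = 0.02757
[CO2*] = α₀ × DIC = 0.02757 × 2.35 = 0.06480 mmol/kg
pCO2 = [CO2*]/KH = 6.480×10^-5 / 3.802×10^-2 = 1700 μatm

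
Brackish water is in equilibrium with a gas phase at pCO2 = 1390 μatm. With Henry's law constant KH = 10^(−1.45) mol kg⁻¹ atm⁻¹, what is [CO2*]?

[CO2*] = 49.3 μmol/kg

KH = 10^(−1.45) = 3.548×10^-2 mol kg⁻¹ atm⁻¹
[CO2*] = KH · pCO2 = 3.548×10^-2 × 1390×10^-6 atm = 4.93×10^-5 mol/kg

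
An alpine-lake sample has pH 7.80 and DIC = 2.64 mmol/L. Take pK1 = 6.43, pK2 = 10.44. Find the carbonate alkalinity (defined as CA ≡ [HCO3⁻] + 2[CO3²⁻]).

CA = 2.54 mmol/L

CA = [HCO3⁻] + 2[CO3²⁻] = (α₁ + 2α₂)·DIC
At pH 7.80: [H⁺]/K1 = 10^-1.37 = 0.042658, K2/[H⁺] = 10^-2.64 = 0.0022909
α₁ = 1/(1 + 0.042658 + 0.0022909) = 1/1.0449 = 0.9570; α₂ = α₁·K2/[H⁺] = 0.002192
α₁ + 2α₂ = 0.9614
CA = 0.9614 × 2.64 = 2.54 mmol/L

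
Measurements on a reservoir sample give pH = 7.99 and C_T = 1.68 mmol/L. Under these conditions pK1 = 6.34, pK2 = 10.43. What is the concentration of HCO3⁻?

α₁ = 1 / (1 + [H⁺]/K1 + K2/[H⁺]) = 1 / (1 + 10^-1.65 + 10^-2.44)
   = 1 / (1 + 0.022387 + 0.0036308) = 1/1.0260 = 0.9746
[HCO3⁻] = α₁ × DIC = 0.9746 × 1.68 = 1.64 mmol/L

[HCO3⁻] = 1.64 mmol/L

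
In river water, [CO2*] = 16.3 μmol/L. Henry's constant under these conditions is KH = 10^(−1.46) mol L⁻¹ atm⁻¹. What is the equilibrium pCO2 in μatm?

KH = 10^(−1.46) = 3.467×10^-2 mol L⁻¹ atm⁻¹
pCO2 = [CO2*]/KH = 16.3×10^-6 / 3.467×10^-2 = 4.70×10^-4 atm = 470 μatm

pCO2 = 470 μatm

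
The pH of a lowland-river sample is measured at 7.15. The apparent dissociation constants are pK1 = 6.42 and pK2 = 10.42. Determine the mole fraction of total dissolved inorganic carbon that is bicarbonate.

α₁ = 1 / (1 + [H⁺]/K1 + K2/[H⁺]) = 1 / (1 + 10^-0.73 + 10^-3.27)
   = 1 / (1 + 0.18621 + 0.00053703) = 1/1.1867 = 0.8426

α₁ = 0.843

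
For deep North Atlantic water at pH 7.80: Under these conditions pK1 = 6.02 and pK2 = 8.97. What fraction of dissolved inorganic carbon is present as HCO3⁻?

α₁ = 0.922

α₁ = 1 / (1 + [H⁺]/K1 + K2/[H⁺]) = 1 / (1 + 10^-1.78 + 10^-1.17)
   = 1 / (1 + 0.016596 + 0.067608) = 1/1.0842 = 0.9223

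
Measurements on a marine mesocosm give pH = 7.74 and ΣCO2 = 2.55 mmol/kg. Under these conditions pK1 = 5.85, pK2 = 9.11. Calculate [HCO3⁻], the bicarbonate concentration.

[HCO3⁻] = 2.42 mmol/kg

α₁ = 1 / (1 + [H⁺]/K1 + K2/[H⁺]) = 1 / (1 + 10^-1.89 + 10^-1.37)
   = 1 / (1 + 0.012882 + 0.042658) = 1/1.0555 = 0.9474
[HCO3⁻] = α₁ × DIC = 0.9474 × 2.55 = 2.42 mmol/kg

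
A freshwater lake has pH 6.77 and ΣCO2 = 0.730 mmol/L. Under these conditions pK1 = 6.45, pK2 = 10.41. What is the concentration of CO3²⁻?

[CO3²⁻] = 0.113 μmol/L

α₂ = 1 / (1 + [H⁺]/K2 + [H⁺]²/(K1K2)) = 1 / (1 + 10^+3.64 + 10^+3.32)
   = 1 / (1 + 4365.2 + 2089.3) = 1/6455.5 = 0.0001549
[CO3²⁻] = α₂ × DIC = 0.0001549 × 0.730 = 0.000113 mmol/L = 0.113 μmol/L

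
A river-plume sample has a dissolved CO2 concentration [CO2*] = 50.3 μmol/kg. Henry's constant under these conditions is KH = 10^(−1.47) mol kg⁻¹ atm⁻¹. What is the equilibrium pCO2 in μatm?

pCO2 = 1480 μatm

KH = 10^(−1.47) = 3.388×10^-2 mol kg⁻¹ atm⁻¹
pCO2 = [CO2*]/KH = 50.3×10^-6 / 3.388×10^-2 = 1.48×10^-3 atm = 1480 μatm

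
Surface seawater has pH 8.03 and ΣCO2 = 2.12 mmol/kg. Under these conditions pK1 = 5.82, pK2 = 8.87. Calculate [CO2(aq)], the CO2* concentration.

α₀ = 1 / (1 + K1/[H⁺] + K1K2/[H⁺]²) = 1 / (1 + 10^+2.21 + 10^+1.37)
   = 1 / (1 + 162.18 + 23.442) = 1/186.62 = 0.005358
[CO2*] = α₀ × DIC = 0.005358 × 2.12 = 0.0114 mmol/kg = 11.4 μmol/kg

[CO2*] = 11.4 μmol/kg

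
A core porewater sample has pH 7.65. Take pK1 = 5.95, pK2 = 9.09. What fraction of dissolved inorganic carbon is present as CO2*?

α₀ = 0.0189

α₀ = 1 / (1 + K1/[H⁺] + K1K2/[H⁺]²) = 1 / (1 + 10^+1.70 + 10^+0.26)
   = 1 / (1 + 50.119 + 1.8197) = 1/52.938 = 0.01889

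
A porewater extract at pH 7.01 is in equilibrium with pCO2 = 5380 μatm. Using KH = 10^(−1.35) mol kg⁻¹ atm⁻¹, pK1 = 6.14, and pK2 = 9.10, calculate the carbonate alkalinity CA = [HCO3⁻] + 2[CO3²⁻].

CA = 1.81 mmol/kg

[CO2*] = KH · pCO2 = 10^(−1.35) × 5380×10^-6 = 2.403×10^-4 mol/kg
α₀ = 1/(1 + K1/[H⁺] + K1K2/[H⁺]²) = 1/(1 + 10^+0.87 + 10^-1.22) = 0.1180
DIC = [CO2*]/α₀ = 2.403×10^-4 / 0.1180 = 2.036 mmol/kg
CA = (α₁ + 2α₂)·DIC = (0.8749 + 2×0.007111) × 2.036 = 1.81 mmol/kg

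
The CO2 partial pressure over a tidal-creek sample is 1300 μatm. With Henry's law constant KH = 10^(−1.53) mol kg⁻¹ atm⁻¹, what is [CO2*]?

KH = 10^(−1.53) = 2.951×10^-2 mol kg⁻¹ atm⁻¹
[CO2*] = KH · pCO2 = 2.951×10^-2 × 1300×10^-6 atm = 3.84×10^-5 mol/kg

[CO2*] = 38.4 μmol/kg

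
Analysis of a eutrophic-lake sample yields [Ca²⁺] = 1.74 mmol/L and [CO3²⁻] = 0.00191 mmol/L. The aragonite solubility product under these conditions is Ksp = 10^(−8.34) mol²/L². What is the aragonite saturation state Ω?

Ksp = 10^(−8.34) = 4.571×10^-9
Ω = [Ca²⁺][CO3²⁻]/Ksp = (1.74×10^-3)(0.00191×10^-3) / 4.571×10^-9 = 0.727

Ω = 0.727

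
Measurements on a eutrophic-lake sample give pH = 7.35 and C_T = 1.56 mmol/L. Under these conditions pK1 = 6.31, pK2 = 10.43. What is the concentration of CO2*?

[CO2*] = 0.130 mmol/L

α₀ = 1 / (1 + K1/[H⁺] + K1K2/[H⁺]²) = 1 / (1 + 10^+1.04 + 10^-2.04)
   = 1 / (1 + 10.965 + 0.0091201) = 1/11.974 = 0.08351
[CO2*] = α₀ × DIC = 0.08351 × 1.56 = 0.130 mmol/L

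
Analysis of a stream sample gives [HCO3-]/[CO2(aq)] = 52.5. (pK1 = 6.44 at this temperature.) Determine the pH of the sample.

From K1 = [H⁺][HCO3-]/[CO2(aq)]:  pH = pK1 + log₁₀([HCO3-]/[CO2(aq)])
log₁₀(52.5) = +1.720
pH = 6.44 + (+1.720) = 8.16

pH = 8.16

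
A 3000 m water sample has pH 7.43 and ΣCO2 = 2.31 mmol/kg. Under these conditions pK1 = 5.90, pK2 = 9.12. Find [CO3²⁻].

[CO3²⁻] = 0.0449 mmol/kg

α₂ = 1 / (1 + [H⁺]/K2 + [H⁺]²/(K1K2)) = 1 / (1 + 10^+1.69 + 10^+0.16)
   = 1 / (1 + 48.978 + 1.4454) = 1/51.423 = 0.01945
[CO3²⁻] = α₂ × DIC = 0.01945 × 2.31 = 0.0449 mmol/kg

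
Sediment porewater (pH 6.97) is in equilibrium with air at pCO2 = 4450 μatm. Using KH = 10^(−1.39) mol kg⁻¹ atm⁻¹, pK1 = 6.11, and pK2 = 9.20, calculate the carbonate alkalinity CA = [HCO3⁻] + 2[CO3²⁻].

CA = 1.33 mmol/kg

[CO2*] = KH · pCO2 = 10^(−1.39) × 4450×10^-6 = 1.813×10^-4 mol/kg
α₀ = 1/(1 + K1/[H⁺] + K1K2/[H⁺]²) = 1/(1 + 10^+0.86 + 10^-1.37) = 0.1207
DIC = [CO2*]/α₀ = 1.813×10^-4 / 0.1207 = 1.502 mmol/kg
CA = (α₁ + 2α₂)·DIC = (0.8742 + 2×0.005148) × 1.502 = 1.33 mmol/kg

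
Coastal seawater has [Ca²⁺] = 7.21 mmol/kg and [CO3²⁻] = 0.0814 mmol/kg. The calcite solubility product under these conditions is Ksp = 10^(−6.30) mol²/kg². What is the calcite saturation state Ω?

Ksp = 10^(−6.30) = 5.012×10^-7
Ω = [Ca²⁺][CO3²⁻]/Ksp = (7.21×10^-3)(0.0814×10^-3) / 5.012×10^-7 = 1.17

Ω = 1.17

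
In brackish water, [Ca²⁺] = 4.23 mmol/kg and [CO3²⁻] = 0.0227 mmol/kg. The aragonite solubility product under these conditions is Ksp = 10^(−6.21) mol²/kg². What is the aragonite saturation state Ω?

Ksp = 10^(−6.21) = 6.166×10^-7
Ω = [Ca²⁺][CO3²⁻]/Ksp = (4.23×10^-3)(0.0227×10^-3) / 6.166×10^-7 = 0.156

Ω = 0.156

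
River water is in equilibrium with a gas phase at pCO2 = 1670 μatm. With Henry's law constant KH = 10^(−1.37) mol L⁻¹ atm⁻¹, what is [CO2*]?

[CO2*] = 71.2 μmol/L

KH = 10^(−1.37) = 4.266×10^-2 mol L⁻¹ atm⁻¹
[CO2*] = KH · pCO2 = 4.266×10^-2 × 1670×10^-6 atm = 7.12×10^-5 mol/L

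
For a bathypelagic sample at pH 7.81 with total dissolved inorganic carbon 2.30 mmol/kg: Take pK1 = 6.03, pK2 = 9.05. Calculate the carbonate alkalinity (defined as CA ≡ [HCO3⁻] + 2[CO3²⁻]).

CA = [HCO3⁻] + 2[CO3²⁻] = (α₁ + 2α₂)·DIC
At pH 7.81: [H⁺]/K1 = 10^-1.78 = 0.016596, K2/[H⁺] = 10^-1.24 = 0.057544
α₁ = 1/(1 + 0.016596 + 0.057544) = 1/1.0741 = 0.9310; α₂ = α₁·K2/[H⁺] = 0.05357
α₁ + 2α₂ = 1.0381
CA = 1.0381 × 2.30 = 2.39 mmol/kg

CA = 2.39 mmol/kg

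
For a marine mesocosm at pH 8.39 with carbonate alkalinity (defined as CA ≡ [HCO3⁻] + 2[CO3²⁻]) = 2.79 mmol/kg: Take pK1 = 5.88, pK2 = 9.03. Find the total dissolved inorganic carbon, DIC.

DIC = 2.36 mmol/kg

CA = [HCO3⁻] + 2[CO3²⁻] = (α₁ + 2α₂)·DIC
At pH 8.39: [H⁺]/K1 = 10^-2.51 = 0.0030903, K2/[H⁺] = 10^-0.64 = 0.22909
α₁ = 1/(1 + 0.0030903 + 0.22909) = 1/1.2322 = 0.8116; α₂ = α₁·K2/[H⁺] = 0.1859
α₁ + 2α₂ = 1.1834
DIC = CA / (α₁ + 2α₂) = 2.79 / 1.1834 = 2.36 mmol/kg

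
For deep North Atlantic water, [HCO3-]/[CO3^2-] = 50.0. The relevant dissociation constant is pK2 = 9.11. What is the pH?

pH = 7.41

From K2 = [H⁺][CO3^2-]/[HCO3-]:  pH = pK2 − log₁₀([HCO3-]/[CO3^2-])
log₁₀(50.0) = +1.699
pH = 9.11 − (+1.699) = 7.41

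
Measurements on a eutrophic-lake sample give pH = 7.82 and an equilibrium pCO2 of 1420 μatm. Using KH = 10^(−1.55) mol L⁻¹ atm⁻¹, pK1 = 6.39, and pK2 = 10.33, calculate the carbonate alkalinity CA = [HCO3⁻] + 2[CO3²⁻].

[CO2*] = KH · pCO2 = 10^(−1.55) × 1420×10^-6 = 4.002×10^-5 mol/L
α₀ = 1/(1 + K1/[H⁺] + K1K2/[H⁺]²) = 1/(1 + 10^+1.43 + 10^-1.08) = 0.03572
DIC = [CO2*]/α₀ = 4.002×10^-5 / 0.03572 = 1.121 mmol/L
CA = (α₁ + 2α₂)·DIC = (0.9613 + 2×0.002971) × 1.121 = 1.08 mmol/L

CA = 1.08 mmol/L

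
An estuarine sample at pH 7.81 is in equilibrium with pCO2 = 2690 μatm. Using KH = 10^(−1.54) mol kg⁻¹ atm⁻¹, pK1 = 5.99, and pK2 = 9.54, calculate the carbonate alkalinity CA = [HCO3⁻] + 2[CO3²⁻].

[CO2*] = KH · pCO2 = 10^(−1.54) × 2690×10^-6 = 7.758×10^-5 mol/kg
α₀ = 1/(1 + K1/[H⁺] + K1K2/[H⁺]²) = 1/(1 + 10^+1.82 + 10^+0.09) = 0.01464
DIC = [CO2*]/α₀ = 7.758×10^-5 / 0.01464 = 5.299 mmol/kg
CA = (α₁ + 2α₂)·DIC = (0.9673 + 2×0.01801) × 5.299 = 5.32 mmol/kg

CA = 5.32 mmol/kg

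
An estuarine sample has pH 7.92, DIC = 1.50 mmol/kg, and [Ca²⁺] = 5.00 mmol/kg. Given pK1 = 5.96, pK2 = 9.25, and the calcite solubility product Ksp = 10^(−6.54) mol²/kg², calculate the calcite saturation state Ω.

Ω = 1.15

α₂ = 1 / (1 + [H⁺]/K2 + [H⁺]²/(K1K2)) = 1 / (1 + 10^+1.33 + 10^-0.63)
   = 1 / (1 + 21.380 + 0.23442) = 1/22.614 = 0.04422
[CO3²⁻] = α₂ × DIC = 0.04422 × 1.50 = 0.06633 mmol/kg
Ksp = 10^(−6.54) = 2.884×10^-7
Ω = [Ca²⁺][CO3²⁻]/Ksp = (5.00×10^-3)(6.633×10^-5) / 2.884×10^-7 = 1.15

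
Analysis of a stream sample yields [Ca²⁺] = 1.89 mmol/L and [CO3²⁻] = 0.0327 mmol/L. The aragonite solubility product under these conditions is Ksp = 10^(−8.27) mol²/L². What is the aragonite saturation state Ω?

Ksp = 10^(−8.27) = 5.370×10^-9
Ω = [Ca²⁺][CO3²⁻]/Ksp = (1.89×10^-3)(0.0327×10^-3) / 5.370×10^-9 = 11.5

Ω = 11.5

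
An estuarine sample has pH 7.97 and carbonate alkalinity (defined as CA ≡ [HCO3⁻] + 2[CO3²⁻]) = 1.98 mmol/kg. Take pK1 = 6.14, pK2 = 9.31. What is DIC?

CA = [HCO3⁻] + 2[CO3²⁻] = (α₁ + 2α₂)·DIC
At pH 7.97: [H⁺]/K1 = 10^-1.83 = 0.014791, K2/[H⁺] = 10^-1.34 = 0.045709
α₁ = 1/(1 + 0.014791 + 0.045709) = 1/1.0605 = 0.9430; α₂ = α₁·K2/[H⁺] = 0.04310
α₁ + 2α₂ = 1.0292
DIC = CA / (α₁ + 2α₂) = 1.98 / 1.0292 = 1.92 mmol/kg

DIC = 1.92 mmol/kg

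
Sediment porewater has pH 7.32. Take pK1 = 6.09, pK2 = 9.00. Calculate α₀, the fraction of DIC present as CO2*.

α₀ = 1 / (1 + K1/[H⁺] + K1K2/[H⁺]²) = 1 / (1 + 10^+1.23 + 10^-0.45)
   = 1 / (1 + 16.982 + 0.35481) = 1/18.337 = 0.05453

α₀ = 0.0545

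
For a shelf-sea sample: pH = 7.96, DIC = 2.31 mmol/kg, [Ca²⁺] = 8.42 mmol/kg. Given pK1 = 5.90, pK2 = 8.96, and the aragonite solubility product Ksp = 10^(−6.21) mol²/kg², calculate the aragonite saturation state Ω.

Ω = 2.85

α₂ = 1 / (1 + [H⁺]/K2 + [H⁺]²/(K1K2)) = 1 / (1 + 10^+1.00 + 10^-1.06)
   = 1 / (1 + 10.000 + 0.087096) = 1/11.087 = 0.09019
[CO3²⁻] = α₂ × DIC = 0.09019 × 2.31 = 0.2084 mmol/kg
Ksp = 10^(−6.21) = 6.166×10^-7
Ω = [Ca²⁺][CO3²⁻]/Ksp = (8.42×10^-3)(2.084×10^-4) / 6.166×10^-7 = 2.85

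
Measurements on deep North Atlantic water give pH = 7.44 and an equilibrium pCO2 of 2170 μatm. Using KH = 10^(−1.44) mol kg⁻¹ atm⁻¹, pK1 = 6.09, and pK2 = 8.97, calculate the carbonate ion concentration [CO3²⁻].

[CO3²⁻] = 0.0521 mmol/kg

[CO2*] = KH · pCO2 = 10^(−1.44) × 2170×10^-6 = 7.879×10^-5 mol/kg
α₀ = 1/(1 + K1/[H⁺] + K1K2/[H⁺]²) = 1/(1 + 10^+1.35 + 10^-0.18) = 0.04158
DIC = [CO2*]/α₀ = 7.879×10^-5 / 0.04158 = 1.895 mmol/kg
[CO3²⁻] = α₂·DIC; α₂ = 0.02747, so [CO3²⁻] = 0.02747 × 1.895 = 0.0521 mmol/kg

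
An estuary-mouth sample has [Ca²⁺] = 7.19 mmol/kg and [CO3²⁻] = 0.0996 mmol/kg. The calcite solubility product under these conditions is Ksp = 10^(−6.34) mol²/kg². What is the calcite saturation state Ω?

Ω = 1.57

Ksp = 10^(−6.34) = 4.571×10^-7
Ω = [Ca²⁺][CO3²⁻]/Ksp = (7.19×10^-3)(0.0996×10^-3) / 4.571×10^-7 = 1.57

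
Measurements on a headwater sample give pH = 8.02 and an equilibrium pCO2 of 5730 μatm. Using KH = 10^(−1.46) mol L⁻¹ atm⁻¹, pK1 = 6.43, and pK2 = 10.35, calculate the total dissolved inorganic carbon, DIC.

[CO2*] = KH · pCO2 = 10^(−1.46) × 5730×10^-6 = 1.987×10^-4 mol/L
α₀ = 1/(1 + K1/[H⁺] + K1K2/[H⁺]²) = 1/(1 + 10^+1.59 + 10^-0.74) = 0.02495
DIC = [CO2*]/α₀ = 1.987×10^-4 / 0.02495 = 7.96 mmol/L

DIC = 7.96 mmol/L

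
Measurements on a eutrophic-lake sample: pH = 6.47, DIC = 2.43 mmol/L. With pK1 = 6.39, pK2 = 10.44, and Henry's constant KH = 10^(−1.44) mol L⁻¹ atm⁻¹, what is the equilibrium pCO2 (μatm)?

pCO2 = 3.04×10^4 μatm

α₀ = 1 / (1 + K1/[H⁺] + K1K2/[H⁺]²) = 1 / (1 + 10^+0.08 + 10^-3.89)
   = 1 / (1 + 1.2023 + 0.00012882) = 1/2.2024 = 0.4541
[CO2*] = α₀ × DIC = 0.4541 × 2.43 = 1.103 mmol/L
pCO2 = [CO2*]/KH = 1.103×10^-3 / 3.631×10^-2 = 3.04×10^4 μatm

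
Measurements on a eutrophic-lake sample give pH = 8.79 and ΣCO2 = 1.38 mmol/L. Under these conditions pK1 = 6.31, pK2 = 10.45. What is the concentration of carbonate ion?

α₂ = 1 / (1 + [H⁺]/K2 + [H⁺]²/(K1K2)) = 1 / (1 + 10^+1.66 + 10^-0.82)
   = 1 / (1 + 45.709 + 0.15136) = 1/46.860 = 0.02134
[CO3²⁻] = α₂ × DIC = 0.02134 × 1.38 = 0.0294 mmol/L

[CO3²⁻] = 0.0294 mmol/L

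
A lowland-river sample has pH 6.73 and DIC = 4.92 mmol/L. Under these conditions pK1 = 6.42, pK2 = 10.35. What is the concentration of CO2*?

[CO2*] = 1.62 mmol/L

α₀ = 1 / (1 + K1/[H⁺] + K1K2/[H⁺]²) = 1 / (1 + 10^+0.31 + 10^-3.31)
   = 1 / (1 + 2.0417 + 0.00048978) = 1/3.0422 = 0.3287
[CO2*] = α₀ × DIC = 0.3287 × 4.92 = 1.62 mmol/L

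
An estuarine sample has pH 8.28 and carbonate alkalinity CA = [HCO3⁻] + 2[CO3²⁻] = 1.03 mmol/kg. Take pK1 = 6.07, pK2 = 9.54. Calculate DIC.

CA = [HCO3⁻] + 2[CO3²⁻] = (α₁ + 2α₂)·DIC
At pH 8.28: [H⁺]/K1 = 10^-2.21 = 0.0061660, K2/[H⁺] = 10^-1.26 = 0.054954
α₁ = 1/(1 + 0.0061660 + 0.054954) = 1/1.0611 = 0.9424; α₂ = α₁·K2/[H⁺] = 0.05179
α₁ + 2α₂ = 1.0460
DIC = CA / (α₁ + 2α₂) = 1.03 / 1.0460 = 0.985 mmol/kg

DIC = 0.985 mmol/kg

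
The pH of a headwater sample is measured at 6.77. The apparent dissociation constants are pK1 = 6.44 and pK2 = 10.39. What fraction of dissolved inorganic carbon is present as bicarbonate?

α₁ = 1 / (1 + [H⁺]/K1 + K2/[H⁺]) = 1 / (1 + 10^-0.33 + 10^-3.62)
   = 1 / (1 + 0.46774 + 0.00023988) = 1/1.4680 = 0.6812

α₁ = 0.681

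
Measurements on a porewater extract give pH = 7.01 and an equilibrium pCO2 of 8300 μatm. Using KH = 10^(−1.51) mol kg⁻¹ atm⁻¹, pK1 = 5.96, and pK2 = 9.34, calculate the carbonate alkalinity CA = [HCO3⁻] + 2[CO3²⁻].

CA = 2.90 mmol/kg

[CO2*] = KH · pCO2 = 10^(−1.51) × 8300×10^-6 = 2.565×10^-4 mol/kg
α₀ = 1/(1 + K1/[H⁺] + K1K2/[H⁺]²) = 1/(1 + 10^+1.05 + 10^-1.28) = 0.08148
DIC = [CO2*]/α₀ = 2.565×10^-4 / 0.08148 = 3.148 mmol/kg
CA = (α₁ + 2α₂)·DIC = (0.9142 + 2×0.004276) × 3.148 = 2.90 mmol/kg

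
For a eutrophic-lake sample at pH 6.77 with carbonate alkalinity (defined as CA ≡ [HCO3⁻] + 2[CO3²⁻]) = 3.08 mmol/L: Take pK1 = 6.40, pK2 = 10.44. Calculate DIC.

DIC = 4.39 mmol/L

CA = [HCO3⁻] + 2[CO3²⁻] = (α₁ + 2α₂)·DIC
At pH 6.77: [H⁺]/K1 = 10^-0.37 = 0.42658, K2/[H⁺] = 10^-3.67 = 0.00021380
α₁ = 1/(1 + 0.42658 + 0.00021380) = 1/1.4268 = 0.7009; α₂ = α₁·K2/[H⁺] = 0.0001498
α₁ + 2α₂ = 0.7012
DIC = CA / (α₁ + 2α₂) = 3.08 / 0.7012 = 4.39 mmol/L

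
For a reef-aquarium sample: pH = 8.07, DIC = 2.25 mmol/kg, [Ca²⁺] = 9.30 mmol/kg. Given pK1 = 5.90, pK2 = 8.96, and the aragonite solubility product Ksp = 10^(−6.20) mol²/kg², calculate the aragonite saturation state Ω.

Ω = 3.76

α₂ = 1 / (1 + [H⁺]/K2 + [H⁺]²/(K1K2)) = 1 / (1 + 10^+0.89 + 10^-1.28)
   = 1 / (1 + 7.7625 + 0.052481) = 1/8.8150 = 0.1134
[CO3²⁻] = α₂ × DIC = 0.1134 × 2.25 = 0.2552 mmol/kg
Ksp = 10^(−6.20) = 6.310×10^-7
Ω = [Ca²⁺][CO3²⁻]/Ksp = (9.30×10^-3)(2.552×10^-4) / 6.310×10^-7 = 3.76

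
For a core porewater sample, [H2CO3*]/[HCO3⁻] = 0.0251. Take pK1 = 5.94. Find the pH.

From K1 = [H⁺][HCO3⁻]/[H2CO3*]:  pH = pK1 − log₁₀([H2CO3*]/[HCO3⁻])
log₁₀(0.0251) = -1.600
pH = 5.94 − (-1.600) = 7.54

pH = 7.54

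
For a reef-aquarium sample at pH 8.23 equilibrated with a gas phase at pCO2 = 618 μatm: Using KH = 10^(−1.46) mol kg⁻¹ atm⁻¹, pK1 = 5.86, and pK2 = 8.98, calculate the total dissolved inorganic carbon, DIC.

[CO2*] = KH · pCO2 = 10^(−1.46) × 618×10^-6 = 2.143×10^-5 mol/kg
α₀ = 1/(1 + K1/[H⁺] + K1K2/[H⁺]²) = 1/(1 + 10^+2.37 + 10^+1.62) = 0.003609
DIC = [CO2*]/α₀ = 2.143×10^-5 / 0.003609 = 5.94 mmol/kg

DIC = 5.94 mmol/kg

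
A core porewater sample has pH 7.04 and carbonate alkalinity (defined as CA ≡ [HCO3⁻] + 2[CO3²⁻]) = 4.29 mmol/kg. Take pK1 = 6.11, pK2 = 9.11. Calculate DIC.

CA = [HCO3⁻] + 2[CO3²⁻] = (α₁ + 2α₂)·DIC
At pH 7.04: [H⁺]/K1 = 10^-0.93 = 0.11749, K2/[H⁺] = 10^-2.07 = 0.0085114
α₁ = 1/(1 + 0.11749 + 0.0085114) = 1/1.1260 = 0.8881; α₂ = α₁·K2/[H⁺] = 0.007559
α₁ + 2α₂ = 0.9032
DIC = CA / (α₁ + 2α₂) = 4.29 / 0.9032 = 4.75 mmol/kg

DIC = 4.75 mmol/kg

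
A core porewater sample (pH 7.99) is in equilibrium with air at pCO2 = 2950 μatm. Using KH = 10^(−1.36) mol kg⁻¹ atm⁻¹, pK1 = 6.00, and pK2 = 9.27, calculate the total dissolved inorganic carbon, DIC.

DIC = 13.4 mmol/kg

[CO2*] = KH · pCO2 = 10^(−1.36) × 2950×10^-6 = 1.288×10^-4 mol/kg
α₀ = 1/(1 + K1/[H⁺] + K1K2/[H⁺]²) = 1/(1 + 10^+1.99 + 10^+0.71) = 0.009629
DIC = [CO2*]/α₀ = 1.288×10^-4 / 0.009629 = 13.4 mmol/kg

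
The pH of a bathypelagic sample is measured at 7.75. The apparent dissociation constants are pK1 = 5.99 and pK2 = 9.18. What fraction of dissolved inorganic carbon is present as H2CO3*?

α₀ = 0.0165

α₀ = 1 / (1 + K1/[H⁺] + K1K2/[H⁺]²) = 1 / (1 + 10^+1.76 + 10^+0.33)
   = 1 / (1 + 57.544 + 2.1380) = 1/60.682 = 0.01648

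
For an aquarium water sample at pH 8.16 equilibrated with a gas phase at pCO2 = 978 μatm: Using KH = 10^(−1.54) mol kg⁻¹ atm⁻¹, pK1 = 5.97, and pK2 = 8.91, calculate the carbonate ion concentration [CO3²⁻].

[CO2*] = KH · pCO2 = 10^(−1.54) × 978×10^-6 = 2.821×10^-5 mol/kg
α₀ = 1/(1 + K1/[H⁺] + K1K2/[H⁺]²) = 1/(1 + 10^+2.19 + 10^+1.44) = 0.005452
DIC = [CO2*]/α₀ = 2.821×10^-5 / 0.005452 = 5.174 mmol/kg
[CO3²⁻] = α₂·DIC; α₂ = 0.1502, so [CO3²⁻] = 0.1502 × 5.174 = 0.777 mmol/kg

[CO3²⁻] = 0.777 mmol/kg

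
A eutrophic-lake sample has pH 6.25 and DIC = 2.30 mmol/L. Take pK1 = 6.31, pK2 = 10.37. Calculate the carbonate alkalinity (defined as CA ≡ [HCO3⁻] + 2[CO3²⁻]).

CA = 1.07 mmol/L

CA = [HCO3⁻] + 2[CO3²⁻] = (α₁ + 2α₂)·DIC
At pH 6.25: [H⁺]/K1 = 10^0.06 = 1.1482, K2/[H⁺] = 10^-4.12 = 7.5858×10^-5
α₁ = 1/(1 + 1.1482 + 7.5858×10^-5) = 1/2.1482 = 0.4655; α₂ = α₁·K2/[H⁺] = 3.531×10^-5
α₁ + 2α₂ = 0.4656
CA = 0.4656 × 2.30 = 1.07 mmol/L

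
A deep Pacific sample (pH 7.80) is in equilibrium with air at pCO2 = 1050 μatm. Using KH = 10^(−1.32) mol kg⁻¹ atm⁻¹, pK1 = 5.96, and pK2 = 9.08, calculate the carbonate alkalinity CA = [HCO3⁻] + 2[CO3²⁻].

CA = 3.84 mmol/kg

[CO2*] = KH · pCO2 = 10^(−1.32) × 1050×10^-6 = 5.026×10^-5 mol/kg
α₀ = 1/(1 + K1/[H⁺] + K1K2/[H⁺]²) = 1/(1 + 10^+1.84 + 10^+0.56) = 0.01355
DIC = [CO2*]/α₀ = 5.026×10^-5 / 0.01355 = 3.710 mmol/kg
CA = (α₁ + 2α₂)·DIC = (0.9373 + 2×0.04919) × 3.710 = 3.84 mmol/kg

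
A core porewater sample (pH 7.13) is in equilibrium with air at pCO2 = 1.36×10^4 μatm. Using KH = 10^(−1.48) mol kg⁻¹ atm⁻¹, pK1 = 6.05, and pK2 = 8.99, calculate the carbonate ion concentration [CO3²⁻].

[CO3²⁻] = 0.0747 mmol/kg

[CO2*] = KH · pCO2 = 10^(−1.48) × 1.36×10^4×10^-6 = 4.503×10^-4 mol/kg
α₀ = 1/(1 + K1/[H⁺] + K1K2/[H⁺]²) = 1/(1 + 10^+1.08 + 10^-0.78) = 0.07582
DIC = [CO2*]/α₀ = 4.503×10^-4 / 0.07582 = 5.939 mmol/kg
[CO3²⁻] = α₂·DIC; α₂ = 0.01258, so [CO3²⁻] = 0.01258 × 5.939 = 0.0747 mmol/kg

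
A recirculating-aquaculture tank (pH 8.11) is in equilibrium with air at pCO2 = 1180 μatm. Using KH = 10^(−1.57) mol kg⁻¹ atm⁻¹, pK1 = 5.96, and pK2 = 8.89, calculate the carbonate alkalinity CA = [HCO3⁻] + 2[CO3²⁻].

[CO2*] = KH · pCO2 = 10^(−1.57) × 1180×10^-6 = 3.176×10^-5 mol/kg
α₀ = 1/(1 + K1/[H⁺] + K1K2/[H⁺]²) = 1/(1 + 10^+2.15 + 10^+1.37) = 0.006035
DIC = [CO2*]/α₀ = 3.176×10^-5 / 0.006035 = 5.263 mmol/kg
CA = (α₁ + 2α₂)·DIC = (0.8525 + 2×0.1415) × 5.263 = 5.98 mmol/kg

CA = 5.98 mmol/kg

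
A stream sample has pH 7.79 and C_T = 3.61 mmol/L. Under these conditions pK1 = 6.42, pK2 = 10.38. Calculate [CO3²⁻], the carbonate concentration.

[CO3²⁻] = 8.88 μmol/L

α₂ = 1 / (1 + [H⁺]/K2 + [H⁺]²/(K1K2)) = 1 / (1 + 10^+2.59 + 10^+1.22)
   = 1 / (1 + 389.05 + 16.596) = 1/406.64 = 0.002459
[CO3²⁻] = α₂ × DIC = 0.002459 × 3.61 = 0.00888 mmol/L = 8.88 μmol/L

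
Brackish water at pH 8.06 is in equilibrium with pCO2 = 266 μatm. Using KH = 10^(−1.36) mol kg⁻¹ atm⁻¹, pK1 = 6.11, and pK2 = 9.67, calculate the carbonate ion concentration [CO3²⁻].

[CO3²⁻] = 0.0254 mmol/kg

[CO2*] = KH · pCO2 = 10^(−1.36) × 266×10^-6 = 1.161×10^-5 mol/kg
α₀ = 1/(1 + K1/[H⁺] + K1K2/[H⁺]²) = 1/(1 + 10^+1.95 + 10^+0.34) = 0.01083
DIC = [CO2*]/α₀ = 1.161×10^-5 / 0.01083 = 1.072 mmol/kg
[CO3²⁻] = α₂·DIC; α₂ = 0.02370, so [CO3²⁻] = 0.02370 × 1.072 = 0.0254 mmol/kg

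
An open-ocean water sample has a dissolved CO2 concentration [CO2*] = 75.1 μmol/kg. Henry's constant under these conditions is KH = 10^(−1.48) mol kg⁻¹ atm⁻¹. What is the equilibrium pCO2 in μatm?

KH = 10^(−1.48) = 3.311×10^-2 mol kg⁻¹ atm⁻¹
pCO2 = [CO2*]/KH = 75.1×10^-6 / 3.311×10^-2 = 2.27×10^-3 atm = 2270 μatm

pCO2 = 2270 μatm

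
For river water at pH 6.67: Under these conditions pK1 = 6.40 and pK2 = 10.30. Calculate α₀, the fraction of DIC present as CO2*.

α₀ = 0.349

α₀ = 1 / (1 + K1/[H⁺] + K1K2/[H⁺]²) = 1 / (1 + 10^+0.27 + 10^-3.36)
   = 1 / (1 + 1.8621 + 0.00043652) = 1/2.8625 = 0.3493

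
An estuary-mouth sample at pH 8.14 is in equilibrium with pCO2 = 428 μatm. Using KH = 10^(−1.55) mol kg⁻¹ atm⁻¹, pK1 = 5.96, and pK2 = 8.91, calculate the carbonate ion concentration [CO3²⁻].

[CO3²⁻] = 0.310 mmol/kg

[CO2*] = KH · pCO2 = 10^(−1.55) × 428×10^-6 = 1.206×10^-5 mol/kg
α₀ = 1/(1 + K1/[H⁺] + K1K2/[H⁺]²) = 1/(1 + 10^+2.18 + 10^+1.41) = 0.005616
DIC = [CO2*]/α₀ = 1.206×10^-5 / 0.005616 = 2.148 mmol/kg
[CO3²⁻] = α₂·DIC; α₂ = 0.1444, so [CO3²⁻] = 0.1444 × 2.148 = 0.310 mmol/kg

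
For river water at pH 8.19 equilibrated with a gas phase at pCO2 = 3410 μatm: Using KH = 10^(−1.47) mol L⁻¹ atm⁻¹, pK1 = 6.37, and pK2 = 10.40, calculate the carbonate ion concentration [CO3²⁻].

[CO2*] = KH · pCO2 = 10^(−1.47) × 3410×10^-6 = 1.155×10^-4 mol/L
α₀ = 1/(1 + K1/[H⁺] + K1K2/[H⁺]²) = 1/(1 + 10^+1.82 + 10^-0.39) = 0.01482
DIC = [CO2*]/α₀ = 1.155×10^-4 / 0.01482 = 7.797 mmol/L
[CO3²⁻] = α₂·DIC; α₂ = 0.006037, so [CO3²⁻] = 0.006037 × 7.797 = 0.0471 mmol/L

[CO3²⁻] = 0.0471 mmol/L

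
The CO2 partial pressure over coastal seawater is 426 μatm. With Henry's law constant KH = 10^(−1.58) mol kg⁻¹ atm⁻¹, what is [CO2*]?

[CO2*] = 11.2 μmol/kg

KH = 10^(−1.58) = 2.630×10^-2 mol kg⁻¹ atm⁻¹
[CO2*] = KH · pCO2 = 2.630×10^-2 × 426×10^-6 atm = 1.12×10^-5 mol/kg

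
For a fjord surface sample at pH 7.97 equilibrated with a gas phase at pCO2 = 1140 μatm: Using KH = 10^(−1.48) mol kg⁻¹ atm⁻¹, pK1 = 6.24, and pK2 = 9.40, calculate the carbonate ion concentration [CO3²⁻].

[CO2*] = KH · pCO2 = 10^(−1.48) × 1140×10^-6 = 3.775×10^-5 mol/kg
α₀ = 1/(1 + K1/[H⁺] + K1K2/[H⁺]²) = 1/(1 + 10^+1.73 + 10^+0.30) = 0.01764
DIC = [CO2*]/α₀ = 3.775×10^-5 / 0.01764 = 2.140 mmol/kg
[CO3²⁻] = α₂·DIC; α₂ = 0.03519, so [CO3²⁻] = 0.03519 × 2.140 = 0.0753 mmol/kg

[CO3²⁻] = 0.0753 mmol/kg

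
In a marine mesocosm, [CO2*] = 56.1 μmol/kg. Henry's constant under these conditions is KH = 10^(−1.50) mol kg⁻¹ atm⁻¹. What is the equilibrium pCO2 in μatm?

pCO2 = 1770 μatm

KH = 10^(−1.50) = 3.162×10^-2 mol kg⁻¹ atm⁻¹
pCO2 = [CO2*]/KH = 56.1×10^-6 / 3.162×10^-2 = 1.77×10^-3 atm = 1770 μatm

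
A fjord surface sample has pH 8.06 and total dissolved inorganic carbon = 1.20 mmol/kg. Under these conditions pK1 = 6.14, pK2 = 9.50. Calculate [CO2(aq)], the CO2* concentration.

α₀ = 1 / (1 + K1/[H⁺] + K1K2/[H⁺]²) = 1 / (1 + 10^+1.92 + 10^+0.48)
   = 1 / (1 + 83.176 + 3.0200) = 1/87.196 = 0.01147
[CO2*] = α₀ × DIC = 0.01147 × 1.20 = 0.0138 mmol/kg = 13.8 μmol/kg

[CO2*] = 13.8 μmol/kg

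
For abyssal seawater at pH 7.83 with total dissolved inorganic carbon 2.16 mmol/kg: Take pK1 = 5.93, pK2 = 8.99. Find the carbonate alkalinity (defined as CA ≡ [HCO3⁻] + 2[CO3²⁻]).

CA = 2.27 mmol/kg

CA = [HCO3⁻] + 2[CO3²⁻] = (α₁ + 2α₂)·DIC
At pH 7.83: [H⁺]/K1 = 10^-1.90 = 0.012589, K2/[H⁺] = 10^-1.16 = 0.069183
α₁ = 1/(1 + 0.012589 + 0.069183) = 1/1.0818 = 0.9244; α₂ = α₁·K2/[H⁺] = 0.06395
α₁ + 2α₂ = 1.0523
CA = 1.0523 × 2.16 = 2.27 mmol/kg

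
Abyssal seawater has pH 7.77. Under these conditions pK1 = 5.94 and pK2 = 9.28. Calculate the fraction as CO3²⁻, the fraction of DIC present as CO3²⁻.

α₂ = 0.0296

α₂ = 1 / (1 + [H⁺]/K2 + [H⁺]²/(K1K2)) = 1 / (1 + 10^+1.51 + 10^-0.32)
   = 1 / (1 + 32.359 + 0.47863) = 1/33.838 = 0.02955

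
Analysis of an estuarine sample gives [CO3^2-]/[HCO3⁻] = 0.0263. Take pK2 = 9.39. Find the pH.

pH = 7.81

From K2 = [H⁺][CO3^2-]/[HCO3⁻]:  pH = pK2 + log₁₀([CO3^2-]/[HCO3⁻])
log₁₀(0.0263) = -1.580
pH = 9.39 + (-1.580) = 7.81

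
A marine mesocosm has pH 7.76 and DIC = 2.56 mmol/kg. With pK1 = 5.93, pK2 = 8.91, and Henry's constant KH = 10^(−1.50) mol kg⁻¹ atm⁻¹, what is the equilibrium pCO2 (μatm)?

α₀ = 1 / (1 + K1/[H⁺] + K1K2/[H⁺]²) = 1 / (1 + 10^+1.83 + 10^+0.68)
   = 1 / (1 + 67.608 + 4.7863) = 1/73.395 = 0.01362
[CO2*] = α₀ × DIC = 0.01362 × 2.56 = 0.03488 mmol/kg
pCO2 = [CO2*]/KH = 3.488×10^-5 / 3.162×10^-2 = 1100 μatm

pCO2 = 1100 μatm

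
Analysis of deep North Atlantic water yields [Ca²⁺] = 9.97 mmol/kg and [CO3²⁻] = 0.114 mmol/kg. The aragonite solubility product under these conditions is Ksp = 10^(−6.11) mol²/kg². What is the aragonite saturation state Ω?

Ksp = 10^(−6.11) = 7.762×10^-7
Ω = [Ca²⁺][CO3²⁻]/Ksp = (9.97×10^-3)(0.114×10^-3) / 7.762×10^-7 = 1.46

Ω = 1.46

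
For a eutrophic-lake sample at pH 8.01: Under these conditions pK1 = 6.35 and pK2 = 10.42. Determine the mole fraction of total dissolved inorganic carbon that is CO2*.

α₀ = 0.0213

α₀ = 1 / (1 + K1/[H⁺] + K1K2/[H⁺]²) = 1 / (1 + 10^+1.66 + 10^-0.75)
   = 1 / (1 + 45.709 + 0.17783) = 1/46.887 = 0.02133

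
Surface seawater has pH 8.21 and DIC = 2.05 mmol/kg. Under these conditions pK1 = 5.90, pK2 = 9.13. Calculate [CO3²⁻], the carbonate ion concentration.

[CO3²⁻] = 0.219 mmol/kg

α₂ = 1 / (1 + [H⁺]/K2 + [H⁺]²/(K1K2)) = 1 / (1 + 10^+0.92 + 10^-1.39)
   = 1 / (1 + 8.3176 + 0.040738) = 1/9.3584 = 0.1069
[CO3²⁻] = α₂ × DIC = 0.1069 × 2.05 = 0.219 mmol/kg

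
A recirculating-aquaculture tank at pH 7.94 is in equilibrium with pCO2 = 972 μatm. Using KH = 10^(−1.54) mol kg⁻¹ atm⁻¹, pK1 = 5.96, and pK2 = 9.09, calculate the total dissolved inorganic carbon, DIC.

[CO2*] = KH · pCO2 = 10^(−1.54) × 972×10^-6 = 2.803×10^-5 mol/kg
α₀ = 1/(1 + K1/[H⁺] + K1K2/[H⁺]²) = 1/(1 + 10^+1.98 + 10^+0.83) = 0.009684
DIC = [CO2*]/α₀ = 2.803×10^-5 / 0.009684 = 2.89 mmol/kg

DIC = 2.89 mmol/kg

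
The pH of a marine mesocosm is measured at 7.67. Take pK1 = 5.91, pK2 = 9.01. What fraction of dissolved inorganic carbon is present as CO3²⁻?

α₂ = 1 / (1 + [H⁺]/K2 + [H⁺]²/(K1K2)) = 1 / (1 + 10^+1.34 + 10^-0.42)
   = 1 / (1 + 21.878 + 0.38019) = 1/23.258 = 0.04300

α₂ = 0.0430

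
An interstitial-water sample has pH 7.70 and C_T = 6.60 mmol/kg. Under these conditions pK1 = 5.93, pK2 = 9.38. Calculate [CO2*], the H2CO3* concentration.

[CO2*] = 0.108 mmol/kg

α₀ = 1 / (1 + K1/[H⁺] + K1K2/[H⁺]²) = 1 / (1 + 10^+1.77 + 10^+0.09)
   = 1 / (1 + 58.884 + 1.2303) = 1/61.115 = 0.01636
[CO2*] = α₀ × DIC = 0.01636 × 6.60 = 0.108 mmol/kg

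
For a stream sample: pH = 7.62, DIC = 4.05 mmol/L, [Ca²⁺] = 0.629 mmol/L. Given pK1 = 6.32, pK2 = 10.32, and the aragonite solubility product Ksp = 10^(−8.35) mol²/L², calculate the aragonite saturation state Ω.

Ω = 1.08

α₂ = 1 / (1 + [H⁺]/K2 + [H⁺]²/(K1K2)) = 1 / (1 + 10^+2.70 + 10^+1.40)
   = 1 / (1 + 501.19 + 25.119) = 1/527.31 = 0.001896
[CO3²⁻] = α₂ × DIC = 0.001896 × 4.05 = 0.007681 mmol/L = 7.681 μmol/L
Ksp = 10^(−8.35) = 4.467×10^-9
Ω = [Ca²⁺][CO3²⁻]/Ksp = (0.629×10^-3)(7.681×10^-6) / 4.467×10^-9 = 1.08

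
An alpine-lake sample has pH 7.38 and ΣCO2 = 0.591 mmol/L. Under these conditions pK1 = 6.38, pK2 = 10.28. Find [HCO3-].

[HCO3⁻] = 0.537 mmol/L

α₁ = 1 / (1 + [H⁺]/K1 + K2/[H⁺]) = 1 / (1 + 10^-1.00 + 10^-2.90)
   = 1 / (1 + 0.10000 + 0.0012589) = 1/1.1013 = 0.9081
[HCO3⁻] = α₁ × DIC = 0.9081 × 0.591 = 0.537 mmol/L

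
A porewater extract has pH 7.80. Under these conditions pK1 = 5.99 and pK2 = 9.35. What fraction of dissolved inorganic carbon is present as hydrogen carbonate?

α₁ = 1 / (1 + [H⁺]/K1 + K2/[H⁺]) = 1 / (1 + 10^-1.81 + 10^-1.55)
   = 1 / (1 + 0.015488 + 0.028184) = 1/1.0437 = 0.9582

α₁ = 0.958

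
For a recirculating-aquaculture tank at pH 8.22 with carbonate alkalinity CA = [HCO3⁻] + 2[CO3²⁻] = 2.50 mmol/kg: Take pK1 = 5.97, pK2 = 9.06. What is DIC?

DIC = 2.23 mmol/kg

CA = [HCO3⁻] + 2[CO3²⁻] = (α₁ + 2α₂)·DIC
At pH 8.22: [H⁺]/K1 = 10^-2.25 = 0.0056234, K2/[H⁺] = 10^-0.84 = 0.14454
α₁ = 1/(1 + 0.0056234 + 0.14454) = 1/1.1502 = 0.8694; α₂ = α₁·K2/[H⁺] = 0.1257
α₁ + 2α₂ = 1.1208
DIC = CA / (α₁ + 2α₂) = 2.50 / 1.1208 = 2.23 mmol/kg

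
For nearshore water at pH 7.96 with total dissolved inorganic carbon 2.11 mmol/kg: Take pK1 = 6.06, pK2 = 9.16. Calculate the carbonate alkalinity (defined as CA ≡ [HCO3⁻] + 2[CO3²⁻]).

CA = [HCO3⁻] + 2[CO3²⁻] = (α₁ + 2α₂)·DIC
At pH 7.96: [H⁺]/K1 = 10^-1.90 = 0.012589, K2/[H⁺] = 10^-1.20 = 0.063096
α₁ = 1/(1 + 0.012589 + 0.063096) = 1/1.0757 = 0.9296; α₂ = α₁·K2/[H⁺] = 0.05866
α₁ + 2α₂ = 1.0470
CA = 1.0470 × 2.11 = 2.21 mmol/kg

CA = 2.21 mmol/kg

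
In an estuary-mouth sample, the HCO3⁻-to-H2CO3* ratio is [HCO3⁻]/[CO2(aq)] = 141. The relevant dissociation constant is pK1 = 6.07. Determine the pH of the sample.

pH = 8.22

From K1 = [H⁺][HCO3⁻]/[CO2(aq)]:  pH = pK1 + log₁₀([HCO3⁻]/[CO2(aq)])
log₁₀(141) = +2.149
pH = 6.07 + (+2.149) = 8.22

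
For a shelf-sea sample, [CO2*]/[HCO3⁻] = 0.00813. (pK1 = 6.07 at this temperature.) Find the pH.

From K1 = [H⁺][HCO3⁻]/[CO2*]:  pH = pK1 − log₁₀([CO2*]/[HCO3⁻])
log₁₀(0.00813) = -2.090
pH = 6.07 − (-2.090) = 8.16

pH = 8.16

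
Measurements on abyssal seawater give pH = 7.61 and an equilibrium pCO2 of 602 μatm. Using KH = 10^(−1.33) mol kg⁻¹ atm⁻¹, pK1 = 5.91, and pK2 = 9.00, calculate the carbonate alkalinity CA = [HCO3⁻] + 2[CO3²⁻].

CA = 1.53 mmol/kg

[CO2*] = KH · pCO2 = 10^(−1.33) × 602×10^-6 = 2.816×10^-5 mol/kg
α₀ = 1/(1 + K1/[H⁺] + K1K2/[H⁺]²) = 1/(1 + 10^+1.70 + 10^+0.31) = 0.01881
DIC = [CO2*]/α₀ = 2.816×10^-5 / 0.01881 = 1.497 mmol/kg
CA = (α₁ + 2α₂)·DIC = (0.9428 + 2×0.03841) × 1.497 = 1.53 mmol/kg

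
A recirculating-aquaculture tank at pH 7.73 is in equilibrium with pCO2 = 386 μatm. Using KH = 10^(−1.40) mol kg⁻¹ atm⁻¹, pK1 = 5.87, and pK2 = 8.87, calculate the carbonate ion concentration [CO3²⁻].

[CO2*] = KH · pCO2 = 10^(−1.40) × 386×10^-6 = 1.537×10^-5 mol/kg
α₀ = 1/(1 + K1/[H⁺] + K1K2/[H⁺]²) = 1/(1 + 10^+1.86 + 10^+0.72) = 0.01271
DIC = [CO2*]/α₀ = 1.537×10^-5 / 0.01271 = 1.209 mmol/kg
[CO3²⁻] = α₂·DIC; α₂ = 0.06669, so [CO3²⁻] = 0.06669 × 1.209 = 0.0806 mmol/kg

[CO3²⁻] = 0.0806 mmol/kg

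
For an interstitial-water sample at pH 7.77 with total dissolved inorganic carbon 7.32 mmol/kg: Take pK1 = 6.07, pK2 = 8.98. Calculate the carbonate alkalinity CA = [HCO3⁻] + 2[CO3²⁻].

CA = [HCO3⁻] + 2[CO3²⁻] = (α₁ + 2α₂)·DIC
At pH 7.77: [H⁺]/K1 = 10^-1.70 = 0.019953, K2/[H⁺] = 10^-1.21 = 0.061660
α₁ = 1/(1 + 0.019953 + 0.061660) = 1/1.0816 = 0.9245; α₂ = α₁·K2/[H⁺] = 0.05701
α₁ + 2α₂ = 1.0386
CA = 1.0386 × 7.32 = 7.60 mmol/kg

CA = 7.60 mmol/kg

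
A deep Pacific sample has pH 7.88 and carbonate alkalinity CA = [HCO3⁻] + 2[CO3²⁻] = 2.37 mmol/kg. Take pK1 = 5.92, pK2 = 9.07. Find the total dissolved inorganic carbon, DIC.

CA = [HCO3⁻] + 2[CO3²⁻] = (α₁ + 2α₂)·DIC
At pH 7.88: [H⁺]/K1 = 10^-1.96 = 0.010965, K2/[H⁺] = 10^-1.19 = 0.064565
α₁ = 1/(1 + 0.010965 + 0.064565) = 1/1.0755 = 0.9298; α₂ = α₁·K2/[H⁺] = 0.06003
α₁ + 2α₂ = 1.0498
DIC = CA / (α₁ + 2α₂) = 2.37 / 1.0498 = 2.26 mmol/kg

DIC = 2.26 mmol/kg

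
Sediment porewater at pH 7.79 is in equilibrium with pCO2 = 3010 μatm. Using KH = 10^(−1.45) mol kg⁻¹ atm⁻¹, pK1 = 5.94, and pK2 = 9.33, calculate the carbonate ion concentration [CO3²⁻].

[CO3²⁻] = 0.218 mmol/kg

[CO2*] = KH · pCO2 = 10^(−1.45) × 3010×10^-6 = 1.068×10^-4 mol/kg
α₀ = 1/(1 + K1/[H⁺] + K1K2/[H⁺]²) = 1/(1 + 10^+1.85 + 10^+0.31) = 0.01354
DIC = [CO2*]/α₀ = 1.068×10^-4 / 0.01354 = 7.886 mmol/kg
[CO3²⁻] = α₂·DIC; α₂ = 0.02765, so [CO3²⁻] = 0.02765 × 7.886 = 0.218 mmol/kg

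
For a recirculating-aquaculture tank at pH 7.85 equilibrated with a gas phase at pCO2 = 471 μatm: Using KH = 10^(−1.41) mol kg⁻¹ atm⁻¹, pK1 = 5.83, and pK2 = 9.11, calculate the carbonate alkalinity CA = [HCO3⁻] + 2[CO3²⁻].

CA = 2.13 mmol/kg

[CO2*] = KH · pCO2 = 10^(−1.41) × 471×10^-6 = 1.832×10^-5 mol/kg
α₀ = 1/(1 + K1/[H⁺] + K1K2/[H⁺]²) = 1/(1 + 10^+2.02 + 10^+0.76) = 0.008971
DIC = [CO2*]/α₀ = 1.832×10^-5 / 0.008971 = 2.043 mmol/kg
CA = (α₁ + 2α₂)·DIC = (0.9394 + 2×0.05162) × 2.043 = 2.13 mmol/kg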